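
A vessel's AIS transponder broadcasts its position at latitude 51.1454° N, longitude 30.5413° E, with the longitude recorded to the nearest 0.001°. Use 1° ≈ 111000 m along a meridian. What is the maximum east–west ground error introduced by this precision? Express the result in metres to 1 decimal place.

34.8 metres

Rounding to 3 decimal places leaves the longitude within ±0.0005° of the true value.
At latitude 51.1454° a degree of longitude spans 111000 m × cos 51.1454° = 111000 × 0.6273 ≈ 69635.4 m.
East–west error: 0.0005° × 69635.4 m/° ≈ 34.8177 m.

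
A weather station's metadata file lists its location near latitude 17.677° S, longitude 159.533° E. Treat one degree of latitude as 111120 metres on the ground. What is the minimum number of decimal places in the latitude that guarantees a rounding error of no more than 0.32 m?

6 decimal places

One degree of latitude covers 111120 m.
N decimal places → at most half a unit in the last place, 0.5 × 10⁻ᴺ° = 111120/2 × 10⁻ᴺ m.
Setting 55560 × 10⁻ᴺ ≤ 0.32 gives 10ᴺ ≥ 1.736e+05, i.e. N ≥ 5.24.
So 6 decimal places suffice (0.0556 m); 5 would allow up to 0.556 m.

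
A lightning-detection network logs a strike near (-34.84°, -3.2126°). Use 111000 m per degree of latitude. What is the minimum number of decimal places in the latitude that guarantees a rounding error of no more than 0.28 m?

6 decimal places

One degree of latitude covers 111000 m.
N decimal places → at most half a unit in the last place, 0.5 × 10⁻ᴺ° = 111000/2 × 10⁻ᴺ m.
Need 0.5 × 111000 × 10⁻ᴺ ≤ 0.28 → 10⁻ᴺ ≤ 5.045e-06, so N ≥ 5.30.
At 5 places the error can reach 0.555 m, but 6 places keeps it to 0.0555 m.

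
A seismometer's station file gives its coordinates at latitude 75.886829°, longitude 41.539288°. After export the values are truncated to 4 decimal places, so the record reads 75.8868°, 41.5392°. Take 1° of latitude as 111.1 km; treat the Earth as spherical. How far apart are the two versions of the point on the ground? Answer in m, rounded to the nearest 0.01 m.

Δlat = 75.886829 − 75.8868 = +0.000029°; Δlon = 41.539288 − 41.5392 = +0.000088°.
North–south shift: 0.000029 × 111100 = 3.2219 m.
E–W at 75.8868°: 0.000088° × 111100 × cos 75.8868° = 0.000088 × 111100 × 0.2438 ≈ 2.38396 m.
Combined displacement = (3.2219² + 2.38396²)^½ ≈ 4.00798 m.

4.01 m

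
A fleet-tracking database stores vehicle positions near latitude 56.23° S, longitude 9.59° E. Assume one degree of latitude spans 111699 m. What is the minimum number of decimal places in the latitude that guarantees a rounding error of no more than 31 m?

One degree of latitude covers 111699 m.
Rounding to N decimal places gives at most 0.5 × 10⁻ᴺ degrees of error, i.e. 0.5 × 10⁻ᴺ × 111699 m.
Setting 55849.5 × 10⁻ᴺ ≤ 31 gives 10ᴺ ≥ 1802, i.e. N ≥ 3.26.
So 4 decimal places suffice (5.58 m); 3 would allow up to 55.8 m.

4 decimal places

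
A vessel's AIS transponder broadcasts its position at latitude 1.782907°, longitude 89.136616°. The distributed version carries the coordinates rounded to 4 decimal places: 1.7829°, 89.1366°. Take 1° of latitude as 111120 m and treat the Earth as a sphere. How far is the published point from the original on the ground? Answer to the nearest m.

2 m

Δlat = 1.782907 − 1.7829 = +0.000007°; Δlon = 89.136616 − 89.1366 = +0.000016°.
North–south shift: 0.000007 × 111120 = 0.77784 m.
East–west at this latitude: 0.000016° × 111120 × cos 1.7829° ≈ 0.000016 × 111066 = 1.77706 m.
Distance: √(0.77784² + 1.77706²) ≈ 1.93984 m.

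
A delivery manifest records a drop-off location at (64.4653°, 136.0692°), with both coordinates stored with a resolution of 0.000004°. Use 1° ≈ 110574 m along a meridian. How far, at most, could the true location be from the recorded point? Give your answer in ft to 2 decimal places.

0.79 ft

With a 0.000004° grid the true value lies within half a step, ±0.000004°/2 = ±2e-06°, of the stored one.
Latitude error → 2e-06 × 110574 = 0.221148 m along the meridian.
E–W at 64.4653°: 2e-06° × 110574 × cos 64.4653° = 2e-06 × 110574 × 0.4311 ≈ 0.0953275 m.
Combining orthogonally: (0.221148² + 0.0953275²)^½ ≈ 0.240819 m.
Converting: 0.240819 m × 3.2808 ft/m ≈ 0.79009 ft.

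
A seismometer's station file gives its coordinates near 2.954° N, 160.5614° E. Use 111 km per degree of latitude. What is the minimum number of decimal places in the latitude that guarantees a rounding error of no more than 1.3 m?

One degree of latitude covers 111000 m.
N decimal places → at most half a unit in the last place, 0.5 × 10⁻ᴺ° = 111000/2 × 10⁻ᴺ m.
Need 0.5 × 111000 × 10⁻ᴺ ≤ 1.3 → 10⁻ᴺ ≤ 2.342e-05, so N ≥ 4.63.
So 5 decimal places suffice (0.555 m); 4 would allow up to 5.55 m.

5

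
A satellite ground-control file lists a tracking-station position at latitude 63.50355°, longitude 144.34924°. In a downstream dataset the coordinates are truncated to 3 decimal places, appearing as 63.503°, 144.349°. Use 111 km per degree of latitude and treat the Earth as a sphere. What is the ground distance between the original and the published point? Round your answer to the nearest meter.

The latitude changed by +0.00055° and the longitude by +0.00024°.
North–south shift: 0.00055 × 111000 = 61.05 m.
East–west at this latitude: 0.00024° × 111000 × cos 63.503° ≈ 0.00024 × 49522.8 = 11.8855 m.
Hypotenuse of the two orthogonal shifts: √(61.05² + 11.8855²) = 62.1962 m.

62 meters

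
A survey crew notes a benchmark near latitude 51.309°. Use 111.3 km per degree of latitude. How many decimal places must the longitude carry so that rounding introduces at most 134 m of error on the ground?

At 51.309° one degree of longitude covers 111300 × cos 51.309° ≈ 111300 × 0.6251 ≈ 69575.9 m.
Rounding to N decimal places gives at most 0.5 × 10⁻ᴺ degrees of error, i.e. 0.5 × 10⁻ᴺ × 69575.9 m.
Setting 34787.9 × 10⁻ᴺ ≤ 134 gives 10ᴺ ≥ 259.6, i.e. N ≥ 2.41.
So 3 decimal places suffice (34.8 m); 2 would allow up to 348 m.

3 decimal places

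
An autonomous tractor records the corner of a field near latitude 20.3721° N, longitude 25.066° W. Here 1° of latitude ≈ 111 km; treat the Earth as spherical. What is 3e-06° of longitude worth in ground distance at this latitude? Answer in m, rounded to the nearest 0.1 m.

3e-06° of longitude at 20.3721° is 3e-06 × 111000 × cos 20.3721° ≈ 3e-06 × 104057 = 0.312171 m.

0.3 m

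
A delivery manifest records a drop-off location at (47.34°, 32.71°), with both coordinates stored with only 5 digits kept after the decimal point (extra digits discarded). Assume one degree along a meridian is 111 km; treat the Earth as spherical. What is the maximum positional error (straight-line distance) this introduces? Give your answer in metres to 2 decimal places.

1.34 metres

Truncating at 5 decimal places can drop up to a full unit in the last place, so each coordinate may be off by as much as 1e-05°.
North–south component: 1e-05° × 111000 = 1.11 m.
East–west component at 47.34°: 1e-05° × 111000 × cos 47.34° ≈ 1e-05 × 75218.8 ≈ 0.752188 m.
Worst case both components are at the extreme and orthogonal: √(1.11² + 0.752188²) ≈ 1.34085 m.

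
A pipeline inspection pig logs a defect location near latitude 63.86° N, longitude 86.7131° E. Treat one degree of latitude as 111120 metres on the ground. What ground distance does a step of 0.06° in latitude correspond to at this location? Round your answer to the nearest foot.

21874 feet

0.06° × 111120 m/° = 6667.2 m.
In feet: 6667.2 m ÷ 0.3048 ≈ 21874 ft.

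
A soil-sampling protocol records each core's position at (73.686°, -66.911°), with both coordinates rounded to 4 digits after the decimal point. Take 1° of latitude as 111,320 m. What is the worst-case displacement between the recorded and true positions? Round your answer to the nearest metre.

Rounding to 4 decimal places leaves each coordinate within ±5e-05° of the true value.
Latitude error → 5e-05 × 111320 = 5.566 m along the meridian.
E–W at 73.686°: 5e-05° × 111320 × cos 73.686° = 5e-05 × 111320 × 0.2809 ≈ 1.5635 m.
The two errors are perpendicular, so the maximum displacement is √(5.566² + 1.5635²) ≈ 5.78143 m.

6 metres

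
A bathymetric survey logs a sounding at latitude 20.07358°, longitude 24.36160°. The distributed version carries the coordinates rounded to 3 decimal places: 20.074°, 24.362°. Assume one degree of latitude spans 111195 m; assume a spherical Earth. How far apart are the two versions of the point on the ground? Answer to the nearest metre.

63 metres

The latitude changed by -0.00042° and the longitude by -0.00040°.
North–south shift: -0.00042 × 111195 = -46.7019 m.
E–W at 20.074°: -0.00040° × 111195 × cos 20.074° = -0.00040 × 111195 × 0.9393 ≈ -41.776 m.
Distance: √(46.7019² + 41.776²) ≈ 62.6602 m.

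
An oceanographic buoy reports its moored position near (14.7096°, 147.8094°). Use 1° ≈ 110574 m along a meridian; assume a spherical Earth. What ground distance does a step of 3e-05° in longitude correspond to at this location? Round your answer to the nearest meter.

3 meters

At 14.7096° a degree of longitude is 110574 × cos 14.7096° ≈ 106950 m, so 3e-05° corresponds to 3.2085 m.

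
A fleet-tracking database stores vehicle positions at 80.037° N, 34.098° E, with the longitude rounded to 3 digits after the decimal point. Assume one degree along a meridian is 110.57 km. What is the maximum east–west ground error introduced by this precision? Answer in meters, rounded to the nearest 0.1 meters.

Rounding to 3 decimal places leaves the longitude within ±0.0005° of the true value.
One degree of longitude at 80.037° is 110570 × cos 80.037° ≈ 110570 × 0.1730 = 19130 m.
So at most 0.0005° × 19130 ≈ 9.56498 m east–west.

9.6 meters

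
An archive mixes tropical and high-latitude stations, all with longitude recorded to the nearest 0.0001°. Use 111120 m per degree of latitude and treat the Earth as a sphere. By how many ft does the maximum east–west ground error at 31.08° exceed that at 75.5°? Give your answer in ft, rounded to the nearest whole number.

Rounding to 4 decimal places leaves the longitude within ±5e-05° of the true value.
Error at 31.08° = 5e-05° × 111120 × cos 31.08° ≈ 5.556 × 0.8564 = 4.7584 m.
Error at 75.5° = 5e-05° × 111120 × cos 75.5° ≈ 5.556 × 0.2504 = 1.3911 m.
Difference: 4.7584 − 1.3911 = 3.3673 m.
In feet: 3.36731 m ÷ 0.3048 ≈ 11.048 ft.

11 ft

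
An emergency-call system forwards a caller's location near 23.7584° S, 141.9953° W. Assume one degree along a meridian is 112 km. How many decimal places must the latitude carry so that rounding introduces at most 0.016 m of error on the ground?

One degree of latitude covers 112000 m.
Rounding to N decimal places gives at most 0.5 × 10⁻ᴺ degrees of error, i.e. 0.5 × 10⁻ᴺ × 112000 m.
Need 0.5 × 112000 × 10⁻ᴺ ≤ 0.016 → 10⁻ᴺ ≤ 2.857e-07, so N ≥ 6.54.
At 6 places the error can reach 0.056 m, but 7 places keeps it to 0.0056 m.

7 decimal places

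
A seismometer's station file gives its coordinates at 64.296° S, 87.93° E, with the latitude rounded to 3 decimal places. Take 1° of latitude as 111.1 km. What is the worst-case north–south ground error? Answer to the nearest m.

Rounding to 3 decimal places leaves the latitude within ±0.0005° of the true value.
North–south distance: 0.0005° × 111100 m/° = 55.55 m.

56 m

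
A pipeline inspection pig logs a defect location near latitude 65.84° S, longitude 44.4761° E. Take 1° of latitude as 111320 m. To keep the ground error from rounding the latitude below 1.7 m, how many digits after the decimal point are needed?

One degree of latitude covers 111320 m.
Rounding to N decimal places gives at most 0.5 × 10⁻ᴺ degrees of error, i.e. 0.5 × 10⁻ᴺ × 111320 m.
Setting 55660 × 10⁻ᴺ ≤ 1.7 gives 10ᴺ ≥ 3.274e+04, i.e. N ≥ 4.52.
N = 4 would give 5.57 m (too coarse); N = 5 gives 0.557 m ≤ 1.7 m.

5 decimal places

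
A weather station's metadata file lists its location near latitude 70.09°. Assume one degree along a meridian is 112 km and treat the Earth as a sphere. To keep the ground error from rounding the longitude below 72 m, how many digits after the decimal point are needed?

At 70.09° one degree of longitude covers 112000 × cos 70.09° ≈ 112000 × 0.3405 ≈ 38140.9 m.
N decimal places → at most half a unit in the last place, 0.5 × 10⁻ᴺ° = 38140.9/2 × 10⁻ᴺ m.
Need 0.5 × 38140.9 × 10⁻ᴺ ≤ 72 → 10⁻ᴺ ≤ 3.775e-03, so N ≥ 2.42.
N = 2 would give 191 m (too coarse); N = 3 gives 19.1 m ≤ 72 m.

3 decimal places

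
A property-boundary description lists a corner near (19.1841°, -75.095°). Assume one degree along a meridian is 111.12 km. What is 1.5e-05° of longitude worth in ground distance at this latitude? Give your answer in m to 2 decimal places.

1.57 m

1.5e-05° of longitude at 19.1841° is 1.5e-05 × 111120 × cos 19.1841° ≈ 1.5e-05 × 104949 = 1.57424 m.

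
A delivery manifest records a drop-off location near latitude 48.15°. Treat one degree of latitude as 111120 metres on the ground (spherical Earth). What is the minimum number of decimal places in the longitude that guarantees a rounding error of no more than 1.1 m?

At 48.15° one degree of longitude covers 111120 × cos 48.15° ≈ 111120 × 0.6672 ≈ 74137.3 m.
Rounding to N decimal places gives at most 0.5 × 10⁻ᴺ degrees of error, i.e. 0.5 × 10⁻ᴺ × 74137.3 m.
Need 0.5 × 74137.3 × 10⁻ᴺ ≤ 1.1 → 10⁻ᴺ ≤ 2.967e-05, so N ≥ 4.53.
N = 4 would give 3.71 m (too coarse); N = 5 gives 0.371 m ≤ 1.1 m.

5 decimal places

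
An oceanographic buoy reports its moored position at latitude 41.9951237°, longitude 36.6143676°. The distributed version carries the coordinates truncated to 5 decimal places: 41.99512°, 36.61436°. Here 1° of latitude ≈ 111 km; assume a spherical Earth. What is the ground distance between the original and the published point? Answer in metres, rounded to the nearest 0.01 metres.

0.75 metres

The latitude changed by +0.0000037° and the longitude by +0.0000076°.
N–S: 0.0000037° × 111000 m/° = 0.4107 m.
E–W at 41.9951°: 0.0000076° × 111000 × cos 41.9951° = 0.0000076 × 111000 × 0.7432 ≈ 0.626965 m.
Hypotenuse of the two orthogonal shifts: √(0.4107² + 0.626965²) = 0.749506 m.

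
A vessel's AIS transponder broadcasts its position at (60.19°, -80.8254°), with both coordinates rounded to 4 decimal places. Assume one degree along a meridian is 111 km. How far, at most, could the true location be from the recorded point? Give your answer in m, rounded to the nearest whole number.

6 m

Rounding to 4 decimal places leaves each coordinate within ±5e-05° of the true value.
N–S: 5e-05° × 111000 m/° = 5.55 m.
East–west component at 60.19°: 5e-05° × 111000 × cos 60.19° ≈ 5e-05 × 55180.9 ≈ 2.75905 m.
Worst case both components are at the extreme and orthogonal: √(5.55² + 2.75905²) ≈ 6.19797 m.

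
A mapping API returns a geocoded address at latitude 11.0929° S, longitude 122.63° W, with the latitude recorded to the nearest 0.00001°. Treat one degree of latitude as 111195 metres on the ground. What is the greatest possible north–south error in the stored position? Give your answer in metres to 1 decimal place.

Rounding to 5 decimal places leaves the latitude within ±5e-06° of the true value.
Along the meridian that is 5e-06° × 111195 m/° = 0.555975 m.

0.6 metres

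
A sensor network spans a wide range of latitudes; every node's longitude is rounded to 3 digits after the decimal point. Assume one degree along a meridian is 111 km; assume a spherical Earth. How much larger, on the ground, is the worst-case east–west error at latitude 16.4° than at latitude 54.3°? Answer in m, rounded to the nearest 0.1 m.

Rounding to 3 decimal places leaves the longitude within ±0.0005° of the true value.
Error at 16.4° = 0.0005° × 111000 × cos 16.4° ≈ 55.5 × 0.9593 = 53.242 m.
At 54.3°: 0.0005° × 111000 × cos 54.3° = 0.0005 × 111000 × 0.5835 ≈ 32.387 m.
Difference: 53.242 − 32.387 = 20.855 m.

20.9 m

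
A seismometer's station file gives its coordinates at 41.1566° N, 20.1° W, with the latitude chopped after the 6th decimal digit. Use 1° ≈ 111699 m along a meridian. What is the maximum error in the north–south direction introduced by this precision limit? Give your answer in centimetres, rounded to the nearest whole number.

11 centimetres

Truncating at 6 decimal places can drop up to a full unit in the last place, so the latitude may be off by as much as 1e-06°.
North–south distance: 1e-06° × 111699 m/° = 0.111699 m.
That is 0.111699 m = 11.17 cm.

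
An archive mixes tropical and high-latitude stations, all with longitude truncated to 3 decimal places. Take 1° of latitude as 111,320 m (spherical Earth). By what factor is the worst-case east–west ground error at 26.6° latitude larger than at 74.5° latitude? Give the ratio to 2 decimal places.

3.35

Truncating at 3 decimal places can drop up to a full unit in the last place, so the longitude may be off by as much as 0.001°.
At 26.6°: 0.001° × 111320 × cos 26.6° = 0.001 × 111320 × 0.8942 ≈ 99.537 m.
Error at 74.5° = 0.001° × 111320 × cos 74.5° ≈ 111.32 × 0.2672 = 29.749 m.
The ratio reduces to cos 26.6° / cos 74.5° = 0.8942/0.2672 ≈ 3.3459.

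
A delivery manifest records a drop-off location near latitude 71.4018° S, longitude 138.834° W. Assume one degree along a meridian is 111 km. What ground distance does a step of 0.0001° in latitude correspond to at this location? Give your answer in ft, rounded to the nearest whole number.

Along a meridian 0.0001° is 0.0001 × 111000 = 11.1 m.
Converting: 11.1 m × 3.2808 ft/m ≈ 36.417 ft.

36 ft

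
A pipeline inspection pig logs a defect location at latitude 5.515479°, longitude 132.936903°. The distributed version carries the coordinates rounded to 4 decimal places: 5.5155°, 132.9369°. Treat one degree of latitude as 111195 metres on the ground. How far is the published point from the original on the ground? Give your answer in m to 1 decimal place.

2.4 m

Δlat = 5.515479 − 5.5155 = -0.000021°; Δlon = 132.936903 − 132.9369 = +0.000003°.
North–south shift: -0.000021 × 111195 = -2.3351 m.
East–west at this latitude: 0.000003° × 111195 × cos 5.5155° ≈ 0.000003 × 110680 = 0.332041 m.
Hypotenuse of the two orthogonal shifts: √(2.3351² + 0.332041²) = 2.35858 m.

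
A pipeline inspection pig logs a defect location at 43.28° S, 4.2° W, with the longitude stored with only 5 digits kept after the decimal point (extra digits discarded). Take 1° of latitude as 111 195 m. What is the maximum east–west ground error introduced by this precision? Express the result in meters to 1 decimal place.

0.8 meters

Truncating at 5 decimal places can drop up to a full unit in the last place, so the longitude may be off by as much as 1e-05°.
At latitude 43.28° a degree of longitude spans 111195 m × cos 43.28° = 111195 × 0.7280 ≈ 80951.3 m.
So at most 1e-05° × 80951.3 ≈ 0.809513 m east–west.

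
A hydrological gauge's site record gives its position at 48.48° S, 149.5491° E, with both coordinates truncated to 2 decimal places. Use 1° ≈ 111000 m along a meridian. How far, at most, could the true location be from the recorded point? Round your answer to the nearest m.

1332 m

Truncating at 2 decimal places can drop up to a full unit in the last place, so each coordinate may be off by as much as 0.01°.
Latitude error → 0.01 × 111000 = 1110 m along the meridian.
E–W at 48.48°: 0.01° × 111000 × cos 48.48° = 0.01 × 111000 × 0.6629 ≈ 735.798 m.
Worst case both components are at the extreme and orthogonal: √(1110² + 735.798²) ≈ 1331.73 m.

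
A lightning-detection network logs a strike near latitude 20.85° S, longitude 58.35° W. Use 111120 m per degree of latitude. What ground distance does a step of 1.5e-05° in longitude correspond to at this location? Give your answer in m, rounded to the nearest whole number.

2 m

At 20.85° a degree of longitude is 111120 × cos 20.85° ≈ 103843 m, so 1.5e-05° corresponds to 1.55765 m.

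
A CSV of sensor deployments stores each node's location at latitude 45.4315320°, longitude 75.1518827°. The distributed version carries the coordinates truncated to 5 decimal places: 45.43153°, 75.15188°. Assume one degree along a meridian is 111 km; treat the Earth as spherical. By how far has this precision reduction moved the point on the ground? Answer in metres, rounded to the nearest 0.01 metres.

The latitude changed by +0.0000020° and the longitude by +0.0000027°.
N–S: 0.0000020° × 111000 m/° = 0.222 m.
E–W at 45.4315°: 0.0000027° × 111000 × cos 45.4315° = 0.0000027 × 111000 × 0.7018 ≈ 0.210318 m.
Combined displacement = (0.222² + 0.210318²)^½ ≈ 0.305806 m.

0.31 metres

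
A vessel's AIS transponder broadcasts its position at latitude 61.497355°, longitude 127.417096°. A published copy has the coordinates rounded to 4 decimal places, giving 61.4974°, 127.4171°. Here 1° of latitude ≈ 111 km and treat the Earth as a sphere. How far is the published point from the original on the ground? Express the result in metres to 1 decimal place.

5.0 metres

The latitude changed by -0.000045° and the longitude by -0.000004°.
N–S: -0.000045° × 111000 m/° = -4.995 m.
East–west at this latitude: -0.000004° × 111000 × cos 61.4974° ≈ -0.000004 × 52969 = -0.211876 m.
Combined displacement = (4.995² + 0.211876²)^½ ≈ 4.99949 m.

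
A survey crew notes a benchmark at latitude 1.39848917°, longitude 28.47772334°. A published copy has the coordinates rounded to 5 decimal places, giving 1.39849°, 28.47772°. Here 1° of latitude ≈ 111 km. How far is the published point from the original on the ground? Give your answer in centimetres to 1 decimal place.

Δlat = 1.39848917 − 1.39849 = -0.00000083°; Δlon = 28.47772334 − 28.47772 = +0.00000334°.
N–S: -0.00000083° × 111000 m/° = -0.09213 m.
E–W at 1.39849°: 0.00000334° × 111000 × cos 1.39849° = 0.00000334 × 111000 × 0.9997 ≈ 0.37063 m.
Hypotenuse of the two orthogonal shifts: √(0.09213² + 0.37063²) = 0.381909 m.
That is 0.381909 m = 38.191 cm.

38.2 centimetres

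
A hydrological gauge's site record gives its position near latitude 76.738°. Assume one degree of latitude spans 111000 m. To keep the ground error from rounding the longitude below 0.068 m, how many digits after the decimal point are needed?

6 decimal places

At 76.738° one degree of longitude covers 111000 × cos 76.738° ≈ 111000 × 0.2294 ≈ 25463.9 m.
N decimal places → at most half a unit in the last place, 0.5 × 10⁻ᴺ° = 25463.9/2 × 10⁻ᴺ m.
Need 0.5 × 25463.9 × 10⁻ᴺ ≤ 0.068 → 10⁻ᴺ ≤ 5.341e-06, so N ≥ 5.27.
At 5 places the error can reach 0.127 m, but 6 places keeps it to 0.0127 m.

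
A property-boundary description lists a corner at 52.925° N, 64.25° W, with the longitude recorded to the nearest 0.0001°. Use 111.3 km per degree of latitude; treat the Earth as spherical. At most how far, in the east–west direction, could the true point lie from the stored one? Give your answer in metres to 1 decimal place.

Rounding to 4 decimal places leaves the longitude within ±5e-05° of the true value.
At latitude 52.925° a degree of longitude spans 111300 m × cos 52.925° = 111300 × 0.6029 ≈ 67098.3 m.
Maximum E–W displacement: 5e-05 × 67098.3 = 3.35492 m.

3.4 metres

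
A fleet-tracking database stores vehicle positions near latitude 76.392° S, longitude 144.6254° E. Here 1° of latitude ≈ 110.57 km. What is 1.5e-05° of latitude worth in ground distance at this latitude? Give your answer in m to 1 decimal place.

1.5e-05° × 110570 m/° = 1.65855 m.

1.7 m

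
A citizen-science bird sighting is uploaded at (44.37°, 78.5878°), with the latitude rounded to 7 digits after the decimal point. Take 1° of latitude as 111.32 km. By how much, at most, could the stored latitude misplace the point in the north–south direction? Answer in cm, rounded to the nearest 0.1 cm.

Rounding to 7 decimal places leaves the latitude within ±5e-08° of the true value.
So the N–S error is at most 5e-08 × 111320 = 0.005566 m.
That is 0.005566 m = 0.5566 cm.

0.6 cm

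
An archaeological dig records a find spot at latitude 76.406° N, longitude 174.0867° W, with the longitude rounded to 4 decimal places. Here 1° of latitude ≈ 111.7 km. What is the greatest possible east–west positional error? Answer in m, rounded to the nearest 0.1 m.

Rounding to 4 decimal places leaves the longitude within ±5e-05° of the true value.
Parallels shrink by cos φ, so at 76.406° a degree of longitude is 111700 × 0.2350 ≈ 26254 m.
So at most 5e-05° × 26254 ≈ 1.3127 m east–west.

1.3 m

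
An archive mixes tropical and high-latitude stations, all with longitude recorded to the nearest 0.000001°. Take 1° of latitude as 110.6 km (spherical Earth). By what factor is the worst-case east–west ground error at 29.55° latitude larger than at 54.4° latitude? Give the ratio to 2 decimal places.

1.49

Rounding to 6 decimal places leaves the longitude within ±5e-07° of the true value.
At 29.55°: 5e-07° × 110600 × cos 29.55° = 5e-07 × 110600 × 0.8699 ≈ 0.048107 m.
At 54.4°: 5e-07° × 110600 × cos 54.4° = 5e-07 × 110600 × 0.5821 ≈ 0.032191 m.
Ratio: 0.048107 / 0.032191 = cos 29.55° / cos 54.4° ≈ 1.4944.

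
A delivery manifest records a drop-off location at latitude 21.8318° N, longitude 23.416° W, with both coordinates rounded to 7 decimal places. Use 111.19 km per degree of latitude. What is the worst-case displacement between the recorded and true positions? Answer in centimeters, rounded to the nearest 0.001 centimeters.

Rounding to 7 decimal places leaves each coordinate within ±5e-08° of the true value.
Latitude error → 5e-08 × 111190 = 0.0055595 m along the meridian.
East–west component at 21.8318°: 5e-08° × 111190 × cos 21.8318° ≈ 5e-08 × 103215 ≈ 0.00516077 m.
Worst case both components are at the extreme and orthogonal: √(0.0055595² + 0.00516077²) ≈ 0.00758562 m.
That is 0.00758562 m = 0.75856 cm.

0.759 centimeters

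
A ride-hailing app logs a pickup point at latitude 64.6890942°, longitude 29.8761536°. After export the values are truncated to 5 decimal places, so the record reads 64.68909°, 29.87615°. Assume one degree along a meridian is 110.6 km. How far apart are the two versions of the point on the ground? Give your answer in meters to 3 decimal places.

The latitude changed by +0.0000042° and the longitude by +0.0000036°.
N–S: 0.0000042° × 110600 m/° = 0.46452 m.
East–west at this latitude: 0.0000036° × 110600 × cos 64.6891° ≈ 0.0000036 × 47284.8 = 0.170225 m.
Hypotenuse of the two orthogonal shifts: √(0.46452² + 0.170225²) = 0.494728 m.

0.495 meters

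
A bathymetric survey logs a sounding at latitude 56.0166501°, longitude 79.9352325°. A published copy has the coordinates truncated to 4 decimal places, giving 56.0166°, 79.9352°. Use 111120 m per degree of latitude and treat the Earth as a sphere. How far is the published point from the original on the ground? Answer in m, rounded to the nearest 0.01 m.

Δlat = 56.0166501 − 56.0166 = +0.0000501°; Δlon = 79.9352325 − 79.9352 = +0.0000325°.
N–S: 0.0000501° × 111120 m/° = 5.56711 m.
E–W at 56.0166°: 0.0000325° × 111120 × cos 56.0166° = 0.0000325 × 111120 × 0.5590 ≈ 2.0186 m.
Combined displacement = (5.56711² + 2.0186²)^½ ≈ 5.92178 m.

5.92 m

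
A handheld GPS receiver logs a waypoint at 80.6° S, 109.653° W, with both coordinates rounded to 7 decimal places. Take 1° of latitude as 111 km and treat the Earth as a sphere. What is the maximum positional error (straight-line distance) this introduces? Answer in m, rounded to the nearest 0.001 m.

0.006 m

Rounding to 7 decimal places leaves each coordinate within ±5e-08° of the true value.
Latitude error → 5e-08 × 111000 = 0.00555 m along the meridian.
Longitude error → 5e-08 × 111000 × cos 80.6° = 5e-08 × 111000 × 0.1633 ≈ 0.000906459 m.
The two errors are perpendicular, so the maximum displacement is √(0.00555² + 0.000906459²) ≈ 0.00562354 m.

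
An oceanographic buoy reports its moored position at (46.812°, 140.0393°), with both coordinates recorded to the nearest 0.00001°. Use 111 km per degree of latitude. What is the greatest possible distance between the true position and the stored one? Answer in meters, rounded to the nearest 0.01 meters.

0.67 meters

Rounding to 5 decimal places leaves each coordinate within ±5e-06° of the true value.
North–south component: 5e-06° × 111000 = 0.555 m.
Longitude error → 5e-06 × 111000 × cos 46.812° = 5e-06 × 111000 × 0.6844 ≈ 0.379839 m.
The two errors are perpendicular, so the maximum displacement is √(0.555² + 0.379839²) ≈ 0.672534 m.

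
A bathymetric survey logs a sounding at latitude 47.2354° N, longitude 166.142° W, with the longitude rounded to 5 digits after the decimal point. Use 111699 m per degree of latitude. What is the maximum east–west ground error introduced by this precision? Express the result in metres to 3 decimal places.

0.379 metres

Rounding to 5 decimal places leaves the longitude within ±5e-06° of the true value.
Parallels shrink by cos φ, so at 47.2354° a degree of longitude is 111699 × 0.6790 ≈ 75842.3 m.
East–west error: 5e-06° × 75842.3 m/° ≈ 0.379211 m.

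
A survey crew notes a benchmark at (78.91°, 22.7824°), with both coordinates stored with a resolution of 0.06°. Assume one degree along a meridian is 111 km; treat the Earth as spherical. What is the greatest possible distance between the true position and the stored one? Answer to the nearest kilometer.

3 kilometers

With a 0.06° grid the true value lies within half a step, ±0.06°/2 = ±0.03°, of the stored one.
Latitude error → 0.03 × 111000 = 3330 m along the meridian.
E–W at 78.91°: 0.03° × 111000 × cos 78.91° = 0.03 × 111000 × 0.1924 ≈ 640.528 m.
The two errors are perpendicular, so the maximum displacement is √(3330² + 640.528²) ≈ 3391.04 m.
That is 3391.04 m = 3.391 km.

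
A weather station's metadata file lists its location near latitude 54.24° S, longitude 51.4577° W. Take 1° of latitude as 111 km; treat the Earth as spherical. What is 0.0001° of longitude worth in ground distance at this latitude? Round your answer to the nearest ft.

21 ft

0.0001° of longitude at 54.24° is 0.0001 × 111000 × cos 54.24° ≈ 0.0001 × 64867.4 = 6.48674 m.
Converting: 6.48674 m × 3.2808 ft/m ≈ 21.282 ft.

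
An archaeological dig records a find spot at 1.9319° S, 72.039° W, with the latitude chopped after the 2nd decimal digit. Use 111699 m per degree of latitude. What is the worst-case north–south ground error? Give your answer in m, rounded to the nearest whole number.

Truncating at 2 decimal places can drop up to a full unit in the last place, so the latitude may be off by as much as 0.01°.
North–south distance: 0.01° × 111699 m/° = 1116.99 m.

1117 m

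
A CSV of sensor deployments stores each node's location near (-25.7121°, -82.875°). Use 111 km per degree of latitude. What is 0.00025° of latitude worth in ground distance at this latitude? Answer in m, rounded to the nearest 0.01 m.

Along a meridian 0.00025° is 0.00025 × 111000 = 27.75 m.

27.75 m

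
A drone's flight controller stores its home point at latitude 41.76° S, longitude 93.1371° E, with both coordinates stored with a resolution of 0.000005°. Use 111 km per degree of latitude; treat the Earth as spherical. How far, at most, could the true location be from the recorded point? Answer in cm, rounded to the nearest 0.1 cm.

34.6 cm

With a 0.000005° grid the true value lies within half a step, ±0.000005°/2 = ±2.5e-06°, of the stored one.
North–south component: 2.5e-06° × 111000 = 0.2775 m.
Longitude error → 2.5e-06 × 111000 × cos 41.76° = 2.5e-06 × 111000 × 0.7459 ≈ 0.206999 m.
Worst case both components are at the extreme and orthogonal: √(0.2775² + 0.206999²) ≈ 0.3462 m.
That is 0.3462 m = 34.62 cm.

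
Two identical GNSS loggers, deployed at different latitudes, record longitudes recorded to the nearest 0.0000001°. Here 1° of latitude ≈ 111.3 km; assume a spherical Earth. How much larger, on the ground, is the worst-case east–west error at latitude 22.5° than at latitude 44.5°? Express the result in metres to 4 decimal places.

0.0012 metres

Rounding to 7 decimal places leaves the longitude within ±5e-08° of the true value.
Error at 22.5° = 5e-08° × 111300 × cos 22.5° ≈ 0.005565 × 0.9239 = 0.0051414 m.
Error at 44.5° = 5e-08° × 111300 × cos 44.5° ≈ 0.005565 × 0.7133 = 0.0039692 m.
So the lower-latitude error exceeds the higher by 0.0051414 − 0.0039692 = 0.0011722 m.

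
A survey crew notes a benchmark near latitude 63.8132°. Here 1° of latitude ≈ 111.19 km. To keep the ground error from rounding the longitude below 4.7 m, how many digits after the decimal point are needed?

4

At 63.8132° one degree of longitude covers 111190 × cos 63.8132° ≈ 111190 × 0.4413 ≈ 49068 m.
N decimal places → at most half a unit in the last place, 0.5 × 10⁻ᴺ° = 49068/2 × 10⁻ᴺ m.
Need 0.5 × 49068 × 10⁻ᴺ ≤ 4.7 → 10⁻ᴺ ≤ 1.916e-04, so N ≥ 3.72.
So 4 decimal places suffice (2.45 m); 3 would allow up to 24.5 m.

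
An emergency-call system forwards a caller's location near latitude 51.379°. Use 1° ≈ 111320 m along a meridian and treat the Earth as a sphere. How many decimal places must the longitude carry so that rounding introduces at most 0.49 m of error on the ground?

At 51.379° one degree of longitude covers 111320 × cos 51.379° ≈ 111320 × 0.6242 ≈ 69482.2 m.
With N decimal places the half-ulp bound is 0.5·10⁻ᴺ°, or 0.5·10⁻ᴺ × 69482.2 m on the ground.
Setting 34741.1 × 10⁻ᴺ ≤ 0.49 gives 10ᴺ ≥ 7.09e+04, i.e. N ≥ 4.85.
At 4 places the error can reach 3.47 m, but 5 places keeps it to 0.347 m.

5 decimal places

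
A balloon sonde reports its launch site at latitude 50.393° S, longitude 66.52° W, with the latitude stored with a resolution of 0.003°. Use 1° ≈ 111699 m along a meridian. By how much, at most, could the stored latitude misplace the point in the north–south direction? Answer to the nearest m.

168 m

With a 0.003° grid the true value lies within half a step, ±0.003°/2 = ±0.0015°, of the stored one.
Along the meridian that is 0.0015° × 111699 m/° = 167.548 m.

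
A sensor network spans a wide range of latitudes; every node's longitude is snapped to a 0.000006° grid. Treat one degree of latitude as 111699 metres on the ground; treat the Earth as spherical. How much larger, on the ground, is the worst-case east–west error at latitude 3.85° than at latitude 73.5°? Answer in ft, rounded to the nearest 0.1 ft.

0.8 ft

With a 0.000006° grid the true value lies within half a step, ±0.000006°/2 = ±3e-06°, of the stored one.
Error at 3.85° = 3e-06° × 111699 × cos 3.85° ≈ 0.3351 × 0.9977 = 0.33434 m.
At 73.5°: 3e-06° × 111699 × cos 73.5° = 3e-06 × 111699 × 0.2840 ≈ 0.095173 m.
So the lower-latitude error exceeds the higher by 0.33434 − 0.095173 = 0.23917 m.
Converting: 0.239168 m × 3.2808 ft/m ≈ 0.78467 ft.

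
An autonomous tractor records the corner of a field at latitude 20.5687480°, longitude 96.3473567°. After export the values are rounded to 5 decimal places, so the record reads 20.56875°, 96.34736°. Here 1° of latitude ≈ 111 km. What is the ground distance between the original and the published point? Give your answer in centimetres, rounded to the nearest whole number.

Δlat = 20.5687480 − 20.56875 = -0.0000020°; Δlon = 96.3473567 − 96.34736 = -0.0000033°.
N–S: -0.0000020° × 111000 m/° = -0.222 m.
East–west at this latitude: -0.0000033° × 111000 × cos 20.5688° ≈ -0.0000033 × 103924 = -0.342949 m.
Distance: √(0.222² + 0.342949²) ≈ 0.408531 m.
That is 0.408531 m = 40.853 cm.

41 centimetres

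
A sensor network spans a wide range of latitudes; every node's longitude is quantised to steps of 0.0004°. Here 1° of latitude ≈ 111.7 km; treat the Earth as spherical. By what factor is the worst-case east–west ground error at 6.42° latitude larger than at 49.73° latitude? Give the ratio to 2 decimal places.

1.54

With a 0.0004° grid the true value lies within half a step, ±0.0004°/2 = ±0.0002°, of the stored one.
Error at 6.42° = 0.0002° × 111700 × cos 6.42° ≈ 22.34 × 0.9937 = 22.2 m.
Error at 49.73° = 0.0002° × 111700 × cos 49.73° ≈ 22.34 × 0.6464 = 14.44 m.
Ratio: 22.2 / 14.44 = cos 6.42° / cos 49.73° ≈ 1.5374.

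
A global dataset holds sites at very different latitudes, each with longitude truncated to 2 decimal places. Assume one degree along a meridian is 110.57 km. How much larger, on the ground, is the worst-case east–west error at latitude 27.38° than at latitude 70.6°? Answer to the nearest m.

615 m

Truncating at 2 decimal places can drop up to a full unit in the last place, so the longitude may be off by as much as 0.01°.
Error at 27.38° = 0.01° × 110570 × cos 27.38° ≈ 1105.7 × 0.8880 = 981.84 m.
At 70.6°: 0.01° × 110570 × cos 70.6° = 0.01 × 110570 × 0.3322 ≈ 367.27 m.
Difference: 981.84 − 367.27 = 614.56 m.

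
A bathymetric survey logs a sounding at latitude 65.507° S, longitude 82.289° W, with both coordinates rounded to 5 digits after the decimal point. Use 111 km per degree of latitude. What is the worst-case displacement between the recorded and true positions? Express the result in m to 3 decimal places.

Rounding to 5 decimal places leaves each coordinate within ±5e-06° of the true value.
Latitude error → 5e-06 × 111000 = 0.555 m along the meridian.
Longitude error → 5e-06 × 111000 × cos 65.507° = 5e-06 × 111000 × 0.4146 ≈ 0.230093 m.
Combining orthogonally: (0.555² + 0.230093²)^½ ≈ 0.600806 m.

0.601 m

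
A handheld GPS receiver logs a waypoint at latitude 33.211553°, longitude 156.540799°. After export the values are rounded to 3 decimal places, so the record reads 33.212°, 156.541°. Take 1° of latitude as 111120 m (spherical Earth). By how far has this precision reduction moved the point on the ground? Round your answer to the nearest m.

53 m

The latitude changed by -0.000447° and the longitude by -0.000201°.
North–south shift: -0.000447 × 111120 = -49.6706 m.
E–W at 33.212°: -0.000201° × 111120 × cos 33.212° = -0.000201 × 111120 × 0.8366 ≈ -18.6867 m.
Combined displacement = (49.6706² + 18.6867²)^½ ≈ 53.0694 m.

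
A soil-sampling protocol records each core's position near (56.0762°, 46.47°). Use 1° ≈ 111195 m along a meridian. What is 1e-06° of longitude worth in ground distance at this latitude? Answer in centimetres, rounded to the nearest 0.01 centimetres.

6.21 centimetres

One degree of longitude here spans 111195 × cos 56.0762° = 111195 × 0.5581 ≈ 62056.8 m; 1e-06° of that is 0.0620568 m.
That is 0.0620568 m = 6.2057 cm.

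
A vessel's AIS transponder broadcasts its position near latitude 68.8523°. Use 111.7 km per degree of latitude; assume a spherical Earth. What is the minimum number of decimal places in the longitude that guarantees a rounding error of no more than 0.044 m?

6

At 68.8523° one degree of longitude covers 111700 × cos 68.8523° ≈ 111700 × 0.3608 ≈ 40298.4 m.
N decimal places → at most half a unit in the last place, 0.5 × 10⁻ᴺ° = 40298.4/2 × 10⁻ᴺ m.
Setting 20149.2 × 10⁻ᴺ ≤ 0.044 gives 10ᴺ ≥ 4.579e+05, i.e. N ≥ 5.66.
N = 5 would give 0.201 m (too coarse); N = 6 gives 0.0201 m ≤ 0.044 m.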